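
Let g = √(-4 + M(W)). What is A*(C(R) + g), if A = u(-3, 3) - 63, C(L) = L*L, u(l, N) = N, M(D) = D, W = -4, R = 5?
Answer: -1500 - 120*I*√2 ≈ -1500.0 - 169.71*I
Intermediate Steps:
C(L) = L²
A = -60 (A = 3 - 63 = -60)
g = 2*I*√2 (g = √(-4 - 4) = √(-8) = 2*I*√2 ≈ 2.8284*I)
A*(C(R) + g) = -60*(5² + 2*I*√2) = -60*(25 + 2*I*√2) = -1500 - 120*I*√2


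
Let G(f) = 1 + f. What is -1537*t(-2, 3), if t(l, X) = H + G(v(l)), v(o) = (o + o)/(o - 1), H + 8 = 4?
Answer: 7685/3 ≈ 2561.7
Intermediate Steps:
H = -4 (H = -8 + 4 = -4)
v(o) = 2*o/(-1 + o) (v(o) = (2*o)/(-1 + o) = 2*o/(-1 + o))
t(l, X) = -3 + 2*l/(-1 + l) (t(l, X) = -4 + (1 + 2*l/(-1 + l)) = -3 + 2*l/(-1 + l))
-1537*t(-2, 3) = -1537*(3 - 1*(-2))/(-1 - 2) = -1537*(3 + 2)/(-3) = -(-1537)*5/3 = -1537*(-5/3) = 7685/3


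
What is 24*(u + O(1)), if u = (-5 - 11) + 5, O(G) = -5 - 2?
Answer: -432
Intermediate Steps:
O(G) = -7
u = -11 (u = -16 + 5 = -11)
24*(u + O(1)) = 24*(-11 - 7) = 24*(-18) = -432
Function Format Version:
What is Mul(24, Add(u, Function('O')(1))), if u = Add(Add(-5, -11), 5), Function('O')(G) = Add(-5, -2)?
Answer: -432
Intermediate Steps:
Function('O')(G) = -7
u = -11 (u = Add(-16, 5) = -11)
Mul(24, Add(u, Function('O')(1))) = Mul(24, Add(-11, -7)) = Mul(24, -18) = -432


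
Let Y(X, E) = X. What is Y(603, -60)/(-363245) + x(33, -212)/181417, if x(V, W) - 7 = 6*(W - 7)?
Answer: -584155666/65898818165 ≈ -0.0088644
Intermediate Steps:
x(V, W) = -35 + 6*W (x(V, W) = 7 + 6*(W - 7) = 7 + 6*(-7 + W) = 7 + (-42 + 6*W) = -35 + 6*W)
Y(603, -60)/(-363245) + x(33, -212)/181417 = 603/(-363245) + (-35 + 6*(-212))/181417 = 603*(-1/363245) + (-35 - 1272)*(1/181417) = -603/363245 - 1307*1/181417 = -603/363245 - 1307/181417 = -584155666/65898818165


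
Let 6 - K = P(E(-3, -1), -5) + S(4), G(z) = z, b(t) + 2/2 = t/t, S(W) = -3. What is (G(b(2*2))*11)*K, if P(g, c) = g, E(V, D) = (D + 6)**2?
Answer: 0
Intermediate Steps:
E(V, D) = (6 + D)**2
b(t) = 0 (b(t) = -1 + t/t = -1 + 1 = 0)
K = -16 (K = 6 - ((6 - 1)**2 - 3) = 6 - (5**2 - 3) = 6 - (25 - 3) = 6 - 1*22 = 6 - 22 = -16)
(G(b(2*2))*11)*K = (0*11)*(-16) = 0*(-16) = 0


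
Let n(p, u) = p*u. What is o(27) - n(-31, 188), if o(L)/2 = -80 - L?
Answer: 5614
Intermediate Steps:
o(L) = -160 - 2*L (o(L) = 2*(-80 - L) = -160 - 2*L)
o(27) - n(-31, 188) = (-160 - 2*27) - (-31)*188 = (-160 - 54) - 1*(-5828) = -214 + 5828 = 5614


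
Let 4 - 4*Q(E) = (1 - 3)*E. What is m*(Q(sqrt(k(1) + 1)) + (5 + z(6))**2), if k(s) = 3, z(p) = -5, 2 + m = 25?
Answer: 46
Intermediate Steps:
m = 23 (m = -2 + 25 = 23)
Q(E) = 1 + E/2 (Q(E) = 1 - (1 - 3)*E/4 = 1 - (-1)*E/2 = 1 + E/2)
m*(Q(sqrt(k(1) + 1)) + (5 + z(6))**2) = 23*((1 + sqrt(3 + 1)/2) + (5 - 5)**2) = 23*((1 + sqrt(4)/2) + 0**2) = 23*((1 + (1/2)*2) + 0) = 23*((1 + 1) + 0) = 23*(2 + 0) = 23*2 = 46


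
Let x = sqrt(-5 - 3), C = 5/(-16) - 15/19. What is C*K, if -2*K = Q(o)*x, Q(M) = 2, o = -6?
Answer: 335*I*sqrt(2)/152 ≈ 3.1169*I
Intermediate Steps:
C = -335/304 (C = 5*(-1/16) - 15*1/19 = -5/16 - 15/19 = -335/304 ≈ -1.1020)
x = 2*I*sqrt(2) (x = sqrt(-8) = 2*I*sqrt(2) ≈ 2.8284*I)
K = -2*I*sqrt(2) ≈ -2.8284*I
C*K = -(-335)*I*sqrt(2)/152 = 335*I*sqrt(2)/152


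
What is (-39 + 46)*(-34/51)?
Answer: -14/3 ≈ -4.6667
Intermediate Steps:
(-39 + 46)*(-34/51) = 7*(-34*1/51) = 7*(-⅔) = -14/3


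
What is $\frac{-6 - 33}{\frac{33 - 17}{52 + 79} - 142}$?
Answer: $\frac{5109}{18586} \approx 0.27488$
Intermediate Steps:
$\frac{-6 - 33}{\frac{33 - 17}{52 + 79} - 142} = \frac{1}{\frac{16}{131} - 142} \left(-39\right) = \frac{1}{- \frac{18586}{131}} \left(-39\right) = \left(- \frac{131}{18586}\right) \left(-39\right) = \frac{5109}{18586}$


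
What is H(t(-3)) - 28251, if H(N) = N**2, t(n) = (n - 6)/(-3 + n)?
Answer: -112995/4 ≈ -28249.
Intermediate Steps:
t(n) = (-6 + n)/(-3 + n)
H(t(-3)) - 28251 = ((-6 - 3)/(-3 - 3))**2 - 28251 = (-9/(-6))**2 - 28251 = (-1/6*(-9))**2 - 28251 = (3/2)**2 - 28251 = 9/4 - 28251 = -112995/4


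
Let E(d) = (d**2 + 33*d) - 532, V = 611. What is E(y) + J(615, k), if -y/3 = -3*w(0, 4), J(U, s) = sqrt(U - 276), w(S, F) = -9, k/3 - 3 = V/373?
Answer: 3356 + sqrt(339) ≈ 3374.4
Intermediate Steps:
k = 5190/373 (k = 9 + 3*(611/373) = 9 + 1833/373 = 5190/373 ≈ 13.914)
J(U, s) = sqrt(-276 + U)
y = -81 (y = -(-9)*(-9) = -3*27 = -81)
E(d) = -532 + d**2 + 33*d
E(y) + J(615, k) = (-532 + (-81)**2 + 33*(-81)) + sqrt(-276 + 615) = (-532 + 6561 - 2673) + sqrt(339) = 3356 + sqrt(339)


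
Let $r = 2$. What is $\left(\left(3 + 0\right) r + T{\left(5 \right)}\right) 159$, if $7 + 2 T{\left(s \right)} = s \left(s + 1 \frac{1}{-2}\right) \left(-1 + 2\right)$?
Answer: $\frac{8745}{4} \approx 2186.3$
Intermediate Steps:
$T{\left(s \right)} = - \frac{7}{2} + \frac{s \left(- \frac{1}{2} + s\right)}{2}$ ($T{\left(s \right)} = - \frac{7}{2} + \frac{s \left(s + 1 \frac{1}{-2}\right) \left(-1 + 2\right)}{2} = - \frac{7}{2} + \frac{s \left(s + 1 \left(- \frac{1}{2}\right)\right) 1}{2} = - \frac{7}{2} + \frac{s \left(s - \frac{1}{2}\right) 1}{2} = - \frac{7}{2} + \frac{s \left(- \frac{1}{2} + s\right) 1}{2} = - \frac{7}{2} + \frac{s \left(- \frac{1}{2} + s\right)}{2}$)
$\left(\left(3 + 0\right) r + T{\left(5 \right)}\right) 159 = \left(\left(3 + 0\right) 2 - \left(\frac{19}{4} - \frac{25}{2}\right)\right) 159 = \left(3 \cdot 2 - - \frac{31}{4}\right) 159 = \left(6 - - \frac{31}{4}\right) 159 = \left(6 + \frac{31}{4}\right) 159 = \frac{55}{4} \cdot 159 = \frac{8745}{4}$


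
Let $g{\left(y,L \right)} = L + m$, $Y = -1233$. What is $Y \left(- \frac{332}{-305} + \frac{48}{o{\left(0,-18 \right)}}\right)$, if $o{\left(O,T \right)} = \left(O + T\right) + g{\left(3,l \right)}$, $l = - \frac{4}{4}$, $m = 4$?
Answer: $\frac{794052}{305} \approx 2603.4$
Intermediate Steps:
$l = -1$ ($l = \left(-4\right) \frac{1}{4} = -1$)
$g{\left(y,L \right)} = 4 + L$ ($g{\left(y,L \right)} = L + 4 = 4 + L$)
$o{\left(O,T \right)} = 3 + O + T$ ($o{\left(O,T \right)} = \left(O + T\right) + \left(4 - 1\right) = \left(O + T\right) + 3 = 3 + O + T$)
$Y \left(- \frac{332}{-305} + \frac{48}{o{\left(0,-18 \right)}}\right) = - 1233 \left(- \frac{332}{-305} + \frac{48}{3 + 0 - 18}\right) = - 1233 \left(\left(-332\right) \left(- \frac{1}{305}\right) + \frac{48}{-15}\right) = - 1233 \left(\frac{332}{305} + 48 \left(- \frac{1}{15}\right)\right) = - 1233 \left(\frac{332}{305} - \frac{16}{5}\right) = \left(-1233\right) \left(- \frac{644}{305}\right) = \frac{794052}{305}$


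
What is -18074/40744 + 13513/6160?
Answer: 4991339/2852080 ≈ 1.7501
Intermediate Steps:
-18074/40744 + 13513/6160 = -18074*1/40744 + 13513*(1/6160) = -9037/20372 + 13513/6160 = 4991339/2852080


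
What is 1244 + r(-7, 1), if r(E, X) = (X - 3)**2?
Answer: 1248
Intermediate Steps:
r(E, X) = (-3 + X)**2
1244 + r(-7, 1) = 1244 + (-3 + 1)**2 = 1244 + (-2)**2 = 1244 + 4 = 1248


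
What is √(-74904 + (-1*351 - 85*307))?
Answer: 5*I*√4054 ≈ 318.35*I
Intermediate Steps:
√(-74904 + (-1*351 - 85*307)) = √(-74904 + (-351 - 26095)) = √(-74904 - 26446) = √(-101350) = 5*I*√4054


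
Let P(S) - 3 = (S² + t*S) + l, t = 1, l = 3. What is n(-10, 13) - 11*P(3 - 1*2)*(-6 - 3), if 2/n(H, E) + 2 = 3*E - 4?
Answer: 26138/33 ≈ 792.06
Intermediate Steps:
n(H, E) = 2/(-6 + 3*E) (n(H, E) = 2/(-2 + (3*E - 4)) = 2/(-2 + (-4 + 3*E)) = 2/(-6 + 3*E))
P(S) = 6 + S + S² (P(S) = 3 + ((S² + 1*S) + 3) = 3 + ((S² + S) + 3) = 3 + ((S + S²) + 3) = 3 + (3 + S + S²) = 6 + S + S²)
n(-10, 13) - 11*P(3 - 1*2)*(-6 - 3) = 2/(3*(-2 + 13)) - 11*(6 + (3 - 1*2) + (3 - 1*2)²)*(-6 - 3) = (⅔)/11 - 11*(6 + (3 - 2) + (3 - 2)²)*(-9) = (⅔)*(1/11) - 11*(6 + 1 + 1²)*(-9) = 2/33 - 11*(6 + 1 + 1)*(-9) = 2/33 - 88*(-9) = 2/33 - 11*(-72) = 2/33 + 792 = 26138/33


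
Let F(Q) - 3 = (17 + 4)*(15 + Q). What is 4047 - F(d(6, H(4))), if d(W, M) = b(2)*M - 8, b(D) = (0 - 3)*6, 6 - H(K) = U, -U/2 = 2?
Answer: 7677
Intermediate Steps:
U = -4 (U = -2*2 = -4)
H(K) = 10 (H(K) = 6 - 1*(-4) = 6 + 4 = 10)
b(D) = -18 (b(D) = -3*6 = -18)
d(W, M) = -8 - 18*M (d(W, M) = -18*M - 8 = -8 - 18*M)
F(Q) = 318 + 21*Q (F(Q) = 3 + (17 + 4)*(15 + Q) = 3 + 21*(15 + Q) = 3 + (315 + 21*Q) = 318 + 21*Q)
4047 - F(d(6, H(4))) = 4047 - (318 + 21*(-8 - 18*10)) = 4047 - (318 + 21*(-8 - 180)) = 4047 - (318 + 21*(-188)) = 4047 - (318 - 3948) = 4047 - 1*(-3630) = 4047 + 3630 = 7677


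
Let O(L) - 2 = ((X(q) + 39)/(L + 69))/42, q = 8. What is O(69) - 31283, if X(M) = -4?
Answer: -25900663/828 ≈ -31281.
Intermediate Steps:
O(L) = 2 + 5/(6*(69 + L)) (O(L) = 2 + ((-4 + 39)/(L + 69))/42 = 2 + (35/(69 + L))*(1/42) = 2 + 5/(6*(69 + L)))
O(69) - 31283 = (833 + 12*69)/(6*(69 + 69)) - 31283 = (1/6)*(833 + 828)/138 - 31283 = (1/6)*(1/138)*1661 - 31283 = 1661/828 - 31283 = -25900663/828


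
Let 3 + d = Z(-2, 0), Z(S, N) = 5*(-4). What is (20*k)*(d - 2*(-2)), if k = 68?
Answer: -25840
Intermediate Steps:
Z(S, N) = -20
d = -23 (d = -3 - 20 = -23)
(20*k)*(d - 2*(-2)) = (20*68)*(-23 - 2*(-2)) = 1360*(-23 + 4) = 1360*(-19) = -25840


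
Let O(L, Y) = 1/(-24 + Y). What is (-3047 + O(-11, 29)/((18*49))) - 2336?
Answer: -23739029/4410 ≈ -5383.0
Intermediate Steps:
(-3047 + O(-11, 29)/((18*49))) - 2336 = (-3047 + 1/((-24 + 29)*((18*49)))) - 2336 = (-3047 + 1/(5*882)) - 2336 = (-3047 + (⅕)*(1/882)) - 2336 = (-3047 + 1/4410) - 2336 = -13437269/4410 - 2336 = -23739029/4410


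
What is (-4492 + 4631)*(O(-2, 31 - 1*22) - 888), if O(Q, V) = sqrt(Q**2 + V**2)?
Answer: -123432 + 139*sqrt(85) ≈ -1.2215e+5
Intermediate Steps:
(-4492 + 4631)*(O(-2, 31 - 1*22) - 888) = (-4492 + 4631)*(sqrt((-2)**2 + (31 - 1*22)**2) - 888) = 139*(sqrt(4 + (31 - 22)**2) - 888) = 139*(sqrt(4 + 9**2) - 888) = 139*(sqrt(4 + 81) - 888) = 139*(sqrt(85) - 888) = 139*(-888 + sqrt(85)) = -123432 + 139*sqrt(85)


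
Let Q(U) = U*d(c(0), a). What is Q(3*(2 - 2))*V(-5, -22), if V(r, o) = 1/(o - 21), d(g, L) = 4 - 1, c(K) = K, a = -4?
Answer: 0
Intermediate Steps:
d(g, L) = 3
Q(U) = 3*U (Q(U) = U*3 = 3*U)
V(r, o) = 1/(-21 + o)
Q(3*(2 - 2))*V(-5, -22) = (3*(3*(2 - 2)))/(-21 - 22) = (3*(3*0))/(-43) = (3*0)*(-1/43) = 0*(-1/43) = 0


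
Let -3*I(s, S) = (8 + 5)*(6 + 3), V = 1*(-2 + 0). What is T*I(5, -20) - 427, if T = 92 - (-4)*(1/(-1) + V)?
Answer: -3547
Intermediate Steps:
V = -2 (V = 1*(-2) = -2)
I(s, S) = -39 (I(s, S) = -(8 + 5)*(6 + 3)/3 = -13*9/3 = -1/3*117 = -39)
T = 80 (T = 92 - (-4)*(1/(-1) - 2) = 92 - (-4)*(-1 - 2) = 92 - (-4)*(-3) = 92 - 1*12 = 92 - 12 = 80)
T*I(5, -20) - 427 = 80*(-39) - 427 = -3120 - 427 = -3547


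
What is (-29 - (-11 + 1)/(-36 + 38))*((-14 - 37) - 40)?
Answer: 2184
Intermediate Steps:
(-29 - (-11 + 1)/(-36 + 38))*((-14 - 37) - 40) = (-29 - (-10)/2)*(-51 - 40) = (-29 - (-10)/2)*(-91) = (-29 - 1*(-5))*(-91) = (-29 + 5)*(-91) = -24*(-91) = 2184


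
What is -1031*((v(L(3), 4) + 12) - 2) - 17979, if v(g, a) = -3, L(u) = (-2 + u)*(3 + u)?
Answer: -25196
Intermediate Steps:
-1031*((v(L(3), 4) + 12) - 2) - 17979 = -1031*((-3 + 12) - 2) - 17979 = -1031*(9 - 2) - 17979 = -1031*7 - 17979 = -7217 - 17979 = -25196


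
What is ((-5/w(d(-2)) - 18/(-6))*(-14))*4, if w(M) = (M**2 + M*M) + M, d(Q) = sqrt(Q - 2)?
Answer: -3416/17 - 140*I/17 ≈ -200.94 - 8.2353*I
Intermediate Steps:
d(Q) = sqrt(-2 + Q)
w(M) = M + 2*M**2 (w(M) = (M**2 + M**2) + M = 2*M**2 + M = M + 2*M**2)
((-5/w(d(-2)) - 18/(-6))*(-14))*4 = ((-5*1/((1 + 2*sqrt(-2 - 2))*sqrt(-2 - 2)) - 18/(-6))*(-14))*4 = ((-5*(-I/(2*(1 + 2*sqrt(-4)))) - 18*(-1/6))*(-14))*4 = ((-5*(-I/(2*(1 + 2*(2*I)))) + 3)*(-14))*4 = ((-5*(-I*(1 - 4*I)/34) + 3)*(-14))*4 = ((-(-5)*I*(1 - 4*I)/34 + 3)*(-14))*4 = ((5*I*(1 - 4*I)/34 + 3)*(-14))*4 = ((3 + 5*I*(1 - 4*I)/34)*(-14))*4 = (-42 - 35*I*(1 - 4*I)/17)*4 = -168 - 140*I*(1 - 4*I)/17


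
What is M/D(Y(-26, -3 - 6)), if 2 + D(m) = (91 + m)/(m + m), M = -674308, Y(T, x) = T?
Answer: 2697232/13 ≈ 2.0748e+5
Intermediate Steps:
D(m) = -2 + (91 + m)/(2*m) (D(m) = -2 + (91 + m)/(m + m) = -2 + (91 + m)/((2*m)) = -2 + (91 + m)*(1/(2*m)) = -2 + (91 + m)/(2*m))
M/D(Y(-26, -3 - 6)) = -674308*(-52/(91 - 3*(-26))) = -674308*(-52/(91 + 78)) = -674308/((½)*(-1/26)*169) = -674308/(-13/4) = -674308*(-4/13) = 2697232/13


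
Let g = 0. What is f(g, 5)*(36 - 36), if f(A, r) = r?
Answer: 0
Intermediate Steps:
f(g, 5)*(36 - 36) = 5*(36 - 36) = 5*0 = 0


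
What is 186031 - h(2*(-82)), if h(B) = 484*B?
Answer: 265407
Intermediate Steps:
186031 - h(2*(-82)) = 186031 - 484*2*(-82) = 186031 - 484*(-164) = 186031 - 1*(-79376) = 186031 + 79376 = 265407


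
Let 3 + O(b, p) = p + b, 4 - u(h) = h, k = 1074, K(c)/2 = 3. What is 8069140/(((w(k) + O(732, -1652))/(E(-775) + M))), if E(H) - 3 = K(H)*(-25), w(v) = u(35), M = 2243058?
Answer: -3016393811090/159 ≈ -1.8971e+10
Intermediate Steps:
K(c) = 6 (K(c) = 2*3 = 6)
u(h) = 4 - h
w(v) = -31 (w(v) = 4 - 1*35 = 4 - 35 = -31)
O(b, p) = -3 + b + p (O(b, p) = -3 + (p + b) = -3 + (b + p) = -3 + b + p)
E(H) = -147 (E(H) = 3 + 6*(-25) = 3 - 150 = -147)
8069140/(((w(k) + O(732, -1652))/(E(-775) + M))) = 8069140/(((-31 + (-3 + 732 - 1652))/(-147 + 2243058))) = 8069140/(((-31 - 923)/2242911)) = 8069140/((-954*1/2242911)) = 8069140/(-318/747637) = 8069140*(-747637/318) = -3016393811090/159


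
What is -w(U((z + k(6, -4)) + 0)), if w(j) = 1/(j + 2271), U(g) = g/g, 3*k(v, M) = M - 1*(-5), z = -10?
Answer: -1/2272 ≈ -0.00044014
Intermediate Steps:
k(v, M) = 5/3 + M/3 (k(v, M) = (M - 1*(-5))/3 = (M + 5)/3 = (5 + M)/3 = 5/3 + M/3)
U(g) = 1
w(j) = 1/(2271 + j)
-w(U((z + k(6, -4)) + 0)) = -1/(2271 + 1) = -1/2272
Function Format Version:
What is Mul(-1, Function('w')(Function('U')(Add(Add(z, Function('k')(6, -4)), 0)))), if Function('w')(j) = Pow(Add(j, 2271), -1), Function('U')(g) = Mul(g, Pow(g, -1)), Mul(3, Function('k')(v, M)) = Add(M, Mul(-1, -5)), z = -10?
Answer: Rational(-1, 2272) ≈ -0.00044014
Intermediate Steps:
Function('k')(v, M) = Add(Rational(5, 3), Mul(Rational(1, 3), M)) (Function('k')(v, M) = Mul(Rational(1, 3), Add(M, Mul(-1, -5))) = Mul(Rational(1, 3), Add(M, 5)) = Mul(Rational(1, 3), Add(5, M)) = Add(Rational(5, 3), Mul(Rational(1, 3), M)))
Function('U')(g) = 1
Function('w')(j) = Pow(Add(2271, j), -1)
Mul(-1, Function('w')(Function('U')(Add(Add(z, Function('k')(6, -4)), 0)))) = Mul(-1, Pow(Add(2271, 1), -1)) = Mul(-1, Pow(2272, -1)) = Mul(-1, Rational(1, 2272)) = Rational(-1, 2272)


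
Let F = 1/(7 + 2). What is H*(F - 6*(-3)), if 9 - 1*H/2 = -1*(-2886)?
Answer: -312634/3 ≈ -1.0421e+5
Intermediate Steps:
F = ⅑ (F = 1/9 = ⅑ ≈ 0.11111)
H = -5754 (H = 18 - (-2)*(-2886) = 18 - 2*2886 = 18 - 5772 = -5754)
H*(F - 6*(-3)) = -5754*(⅑ - 6*(-3)) = -5754*(⅑ + 18) = -5754*163/9 = -312634/3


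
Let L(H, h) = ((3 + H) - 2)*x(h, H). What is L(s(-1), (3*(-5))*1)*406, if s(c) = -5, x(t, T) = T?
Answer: 8120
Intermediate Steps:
L(H, h) = H*(1 + H) (L(H, h) = ((3 + H) - 2)*H = (1 + H)*H = H*(1 + H))
L(s(-1), (3*(-5))*1)*406 = -5*(1 - 5)*406 = -5*(-4)*406 = 20*406 = 8120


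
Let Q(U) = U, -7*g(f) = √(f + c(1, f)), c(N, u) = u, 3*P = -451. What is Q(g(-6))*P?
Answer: 902*I*√3/21 ≈ 74.396*I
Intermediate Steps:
P = -451/3 (P = (⅓)*(-451) = -451/3 ≈ -150.33)
g(f) = -√2*√f/7 (g(f) = -√(f + f)/7 = -√2*√f/7)
Q(g(-6))*P = -√2*√(-6)/7*(-451/3) = -√2*I*√6/7*(-451/3) = -2*I*√3/7*(-451/3) = 902*I*√3/21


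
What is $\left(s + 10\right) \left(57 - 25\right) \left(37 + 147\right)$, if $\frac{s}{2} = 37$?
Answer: $494592$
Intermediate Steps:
$s = 74$ ($s = 2 \cdot 37 = 74$)
$\left(s + 10\right) \left(57 - 25\right) \left(37 + 147\right) = \left(74 + 10\right) \left(57 - 25\right) \left(37 + 147\right) = 84 \cdot 32 \cdot 184 = 2688 \cdot 184 = 494592$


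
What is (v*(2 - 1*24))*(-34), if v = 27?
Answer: 20196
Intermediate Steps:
(v*(2 - 1*24))*(-34) = (27*(2 - 1*24))*(-34) = (27*(2 - 24))*(-34) = (27*(-22))*(-34) = -594*(-34) = 20196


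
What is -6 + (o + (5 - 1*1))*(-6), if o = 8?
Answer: -78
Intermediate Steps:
-6 + (o + (5 - 1*1))*(-6) = -6 + (8 + (5 - 1*1))*(-6) = -6 + (8 + (5 - 1))*(-6) = -6 + (8 + 4)*(-6) = -6 + 12*(-6) = -6 - 72 = -78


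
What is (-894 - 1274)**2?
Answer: 4700224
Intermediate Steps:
(-894 - 1274)**2 = (-2168)**2 = 4700224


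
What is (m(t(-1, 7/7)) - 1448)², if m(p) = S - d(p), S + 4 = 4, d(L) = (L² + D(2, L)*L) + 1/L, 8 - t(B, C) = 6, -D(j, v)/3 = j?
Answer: 8300161/4 ≈ 2.0750e+6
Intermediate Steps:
D(j, v) = -3*j
t(B, C) = 2 (t(B, C) = 8 - 1*6 = 8 - 6 = 2)
d(L) = 1/L + L² - 6*L (d(L) = (L² + (-3*2)*L) + 1/L = (L² - 6*L) + 1/L = 1/L + L² - 6*L)
S = 0 (S = -4 + 4 = 0)
m(p) = -(1 + p²*(-6 + p))/p (m(p) = 0 - (1 + p²*(-6 + p))/p = -(1 + p²*(-6 + p))/p)
(m(t(-1, 7/7)) - 1448)² = ((-1 + 2²*(6 - 1*2))/2 - 1448)² = ((-1 + 4*(6 - 2))/2 - 1448)² = ((-1 + 4*4)/2 - 1448)² = ((-1 + 16)/2 - 1448)² = ((½)*15 - 1448)² = (15/2 - 1448)² = (-2881/2)² = 8300161/4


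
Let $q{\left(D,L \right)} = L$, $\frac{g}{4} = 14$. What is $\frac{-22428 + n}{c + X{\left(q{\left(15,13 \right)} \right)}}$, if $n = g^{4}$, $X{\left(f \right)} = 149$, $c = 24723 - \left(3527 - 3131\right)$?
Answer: $\frac{2453017}{6119} \approx 400.89$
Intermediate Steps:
$g = 56$ ($g = 4 \cdot 14 = 56$)
$c = 24327$ ($c = 24723 - \left(3527 - 3131\right) = 24723 - 396 = 24327$)
$n = 9834496$ ($n = 56^{4} = 9834496$)
$\frac{-22428 + n}{c + X{\left(q{\left(15,13 \right)} \right)}} = \frac{-22428 + 9834496}{24327 + 149} = \frac{9812068}{24476} = 9812068 \cdot \frac{1}{24476} = \frac{2453017}{6119}$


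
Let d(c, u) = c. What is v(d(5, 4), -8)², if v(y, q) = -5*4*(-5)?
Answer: 10000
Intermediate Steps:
v(y, q) = 100 (v(y, q) = -20*(-5) = 100)
v(d(5, 4), -8)² = 100² = 10000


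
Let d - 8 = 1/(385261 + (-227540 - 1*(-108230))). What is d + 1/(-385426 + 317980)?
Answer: 143498450663/17937331146 ≈ 8.0000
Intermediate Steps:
d = 2127609/265951 (d = 8 + 1/(385261 + (-227540 - 1*(-108230))) = 8 + 1/(385261 + (-227540 + 108230)) = 8 + 1/(385261 - 119310) = 8 + 1/265951 = 2127609/265951 ≈ 8.0000)
d + 1/(-385426 + 317980) = 2127609/265951 + 1/(-385426 + 317980) = 2127609/265951 + 1/(-67446) = 2127609/265951 - 1/67446 = 143498450663/17937331146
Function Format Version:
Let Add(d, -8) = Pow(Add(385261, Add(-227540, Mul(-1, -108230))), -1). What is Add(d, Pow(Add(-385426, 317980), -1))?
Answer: Rational(143498450663, 17937331146) ≈ 8.0000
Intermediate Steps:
d = Rational(2127609, 265951) (d = Add(8, Pow(Add(385261, Add(-227540, Mul(-1, -108230))), -1)) = Add(8, Pow(Add(385261, Add(-227540, 108230)), -1)) = Add(8, Pow(Add(385261, -119310), -1)) = Add(8, Pow(265951, -1)) = Add(8, Rational(1, 265951)) = Rational(2127609, 265951) ≈ 8.0000)
Add(d, Pow(Add(-385426, 317980), -1)) = Add(Rational(2127609, 265951), Pow(Add(-385426, 317980), -1)) = Add(Rational(2127609, 265951), Pow(-67446, -1)) = Add(Rational(2127609, 265951), Rational(-1, 67446)) = Rational(143498450663, 17937331146)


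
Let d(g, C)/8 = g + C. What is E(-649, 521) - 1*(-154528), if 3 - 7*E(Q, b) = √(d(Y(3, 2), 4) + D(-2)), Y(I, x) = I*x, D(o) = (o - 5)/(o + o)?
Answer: 1081699/7 - √327/14 ≈ 1.5453e+5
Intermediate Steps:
D(o) = (-5 + o)/(2*o) (D(o) = (-5 + o)/((2*o)) = (-5 + o)*(1/(2*o)) = (-5 + o)/(2*o))
d(g, C) = 8*C + 8*g (d(g, C) = 8*(g + C) = 8*(C + g) = 8*C + 8*g)
E(Q, b) = 3/7 - √327/14 (E(Q, b) = 3/7 - √((8*4 + 8*(3*2)) + (½)*(-5 - 2)/(-2))/7 = 3/7 - √((32 + 8*6) + (½)*(-½)*(-7))/7 = 3/7 - √((32 + 48) + 7/4)/7 = 3/7 - √(80 + 7/4)/7 = 3/7 - √327/14)
E(-649, 521) - 1*(-154528) = (3/7 - √327/14) - 1*(-154528) = (3/7 - √327/14) + 154528 = 1081699/7 - √327/14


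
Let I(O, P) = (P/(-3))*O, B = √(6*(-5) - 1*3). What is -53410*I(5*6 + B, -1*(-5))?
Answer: 2670500 + 267050*I*√33/3 ≈ 2.6705e+6 + 5.1136e+5*I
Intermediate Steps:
B = I*√33 (B = √(-30 - 3) = √(-33) = I*√33 ≈ 5.7446*I)
I(O, P) = -O*P/3 (I(O, P) = (P*(-⅓))*O = (-P/3)*O = -O*P/3)
-53410*I(5*6 + B, -1*(-5)) = -(-53410)*(5*6 + I*√33)*(-1*(-5))/3 = -(-53410)*(30 + I*√33)*5/3 = -53410*(-50 - 5*I*√33/3) = 2670500 + 267050*I*√33/3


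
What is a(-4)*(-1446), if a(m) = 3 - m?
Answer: -10122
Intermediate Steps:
a(-4)*(-1446) = (3 - 1*(-4))*(-1446) = (3 + 4)*(-1446) = 7*(-1446) = -10122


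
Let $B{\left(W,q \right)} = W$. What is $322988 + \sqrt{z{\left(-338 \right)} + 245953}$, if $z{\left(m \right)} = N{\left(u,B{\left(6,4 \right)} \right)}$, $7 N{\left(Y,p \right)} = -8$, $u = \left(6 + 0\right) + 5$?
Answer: $322988 + \frac{\sqrt{12051641}}{7} \approx 3.2348 \cdot 10^{5}$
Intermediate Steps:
$u = 11$ ($u = 6 + 5 = 11$)
$N{\left(Y,p \right)} = - \frac{8}{7}$ ($N{\left(Y,p \right)} = \frac{1}{7} \left(-8\right) = - \frac{8}{7}$)
$z{\left(m \right)} = - \frac{8}{7}$
$322988 + \sqrt{z{\left(-338 \right)} + 245953} = 322988 + \sqrt{- \frac{8}{7} + 245953} = 322988 + \sqrt{\frac{1721663}{7}} = 322988 + \frac{\sqrt{12051641}}{7}$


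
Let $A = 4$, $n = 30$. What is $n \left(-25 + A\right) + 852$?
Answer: $222$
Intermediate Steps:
$n \left(-25 + A\right) + 852 = 30 \left(-25 + 4\right) + 852 = 30 \left(-21\right) + 852 = -630 + 852 = 222$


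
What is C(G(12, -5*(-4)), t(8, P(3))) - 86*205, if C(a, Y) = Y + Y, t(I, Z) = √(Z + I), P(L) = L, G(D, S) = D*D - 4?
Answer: -17630 + 2*√11 ≈ -17623.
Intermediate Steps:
G(D, S) = -4 + D² (G(D, S) = D² - 4 = -4 + D²)
t(I, Z) = √(I + Z)
C(a, Y) = 2*Y
C(G(12, -5*(-4)), t(8, P(3))) - 86*205 = 2*√(8 + 3) - 86*205 = 2*√11 - 17630 = -17630 + 2*√11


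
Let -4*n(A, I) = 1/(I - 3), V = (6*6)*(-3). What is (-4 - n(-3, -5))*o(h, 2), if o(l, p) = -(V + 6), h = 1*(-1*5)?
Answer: -6579/16 ≈ -411.19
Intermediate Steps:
V = -108 (V = 36*(-3) = -108)
h = -5 (h = 1*(-5) = -5)
n(A, I) = -1/(4*(-3 + I)) (n(A, I) = -1/(4*(I - 3)) = -1/(4*(-3 + I)))
o(l, p) = 102 (o(l, p) = -(-108 + 6) = -1*(-102) = 102)
(-4 - n(-3, -5))*o(h, 2) = (-4 - (-1)/(-12 + 4*(-5)))*102 = (-4 - (-1)/(-12 - 20))*102 = (-4 - (-1)/(-32))*102 = (-4 - (-1)*(-1)/32)*102 = (-4 - 1*1/32)*102 = (-4 - 1/32)*102 = -129/32*102 = -6579/16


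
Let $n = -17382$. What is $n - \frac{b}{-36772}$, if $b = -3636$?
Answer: $- \frac{159793635}{9193} \approx -17382.0$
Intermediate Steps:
$n - \frac{b}{-36772} = -17382 - - \frac{3636}{-36772} = -17382 - \left(-3636\right) \left(- \frac{1}{36772}\right) = -17382 - \frac{909}{9193} = - \frac{159793635}{9193}$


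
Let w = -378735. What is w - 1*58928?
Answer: -437663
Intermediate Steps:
w - 1*58928 = -378735 - 1*58928 = -378735 - 58928 = -437663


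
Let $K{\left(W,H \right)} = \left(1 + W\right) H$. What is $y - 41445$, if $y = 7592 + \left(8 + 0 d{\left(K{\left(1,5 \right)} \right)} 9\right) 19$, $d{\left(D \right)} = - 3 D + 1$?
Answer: $-33701$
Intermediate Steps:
$K{\left(W,H \right)} = H \left(1 + W\right)$
$d{\left(D \right)} = 1 - 3 D$
$y = 7744$ ($y = 7592 + \left(8 + 0 \left(1 - 3 \cdot 5 \left(1 + 1\right)\right) 9\right) 19 = 7592 + \left(8 + 0 \left(1 - 3 \cdot 5 \cdot 2\right) 9\right) 19 = 7592 + \left(8 + 0 \left(1 - 30\right) 9\right) 19 = 7592 + \left(8 + 0 \left(-29\right) 9\right) 19 = 7592 + \left(8 + 0 \cdot 9\right) 19 = 7592 + \left(8 + 0\right) 19 = 7592 + 8 \cdot 19 = 7592 + 152 = 7744$)
$y - 41445 = 7744 - 41445 = -33701$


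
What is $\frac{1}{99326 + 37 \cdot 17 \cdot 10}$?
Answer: $\frac{1}{105616} \approx 9.4683 \cdot 10^{-6}$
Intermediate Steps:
$\frac{1}{99326 + 37 \cdot 17 \cdot 10} = \frac{1}{99326 + 629 \cdot 10} = \frac{1}{99326 + 6290} = \frac{1}{105616}$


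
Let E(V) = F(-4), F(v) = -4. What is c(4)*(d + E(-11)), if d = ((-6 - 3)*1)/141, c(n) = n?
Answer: -764/47 ≈ -16.255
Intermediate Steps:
E(V) = -4
d = -3/47 (d = -9*1*(1/141) = -9*1/141 = -3/47 ≈ -0.063830)
c(4)*(d + E(-11)) = 4*(-3/47 - 4) = 4*(-191/47) = -764/47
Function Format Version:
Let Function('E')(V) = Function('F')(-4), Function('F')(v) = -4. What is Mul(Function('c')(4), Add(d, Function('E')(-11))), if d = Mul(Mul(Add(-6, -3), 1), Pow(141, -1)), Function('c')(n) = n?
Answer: Rational(-764, 47) ≈ -16.255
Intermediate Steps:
Function('E')(V) = -4
d = Rational(-3, 47) (d = Mul(Mul(-9, 1), Rational(1, 141)) = Mul(-9, Rational(1, 141)) = Rational(-3, 47) ≈ -0.063830)
Mul(Function('c')(4), Add(d, Function('E')(-11))) = Mul(4, Add(Rational(-3, 47), -4)) = Mul(4, Rational(-191, 47)) = Rational(-764, 47)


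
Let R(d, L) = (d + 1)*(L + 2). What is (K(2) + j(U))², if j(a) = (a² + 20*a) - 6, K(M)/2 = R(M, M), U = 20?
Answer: 669124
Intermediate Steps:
R(d, L) = (1 + d)*(2 + L)
K(M) = 4 + 2*M² + 6*M (K(M) = 2*(2 + M + 2*M + M*M) = 2*(2 + M + 2*M + M²) = 2*(2 + M² + 3*M) = 4 + 2*M² + 6*M)
j(a) = -6 + a² + 20*a
(K(2) + j(U))² = ((4 + 2*2² + 6*2) + (-6 + 20² + 20*20))² = ((4 + 2*4 + 12) + (-6 + 400 + 400))² = ((4 + 8 + 12) + 794)² = (24 + 794)² = 818² = 669124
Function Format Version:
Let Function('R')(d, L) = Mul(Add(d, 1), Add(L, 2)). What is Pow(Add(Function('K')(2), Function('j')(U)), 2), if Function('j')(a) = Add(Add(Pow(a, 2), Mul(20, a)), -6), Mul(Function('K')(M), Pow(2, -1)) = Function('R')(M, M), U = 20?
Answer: 669124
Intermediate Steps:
Function('R')(d, L) = Mul(Add(1, d), Add(2, L))
Function('K')(M) = Add(4, Mul(2, Pow(M, 2)), Mul(6, M)) (Function('K')(M) = Mul(2, Add(2, M, Mul(2, M), Mul(M, M))) = Mul(2, Add(2, M, Mul(2, M), Pow(M, 2))) = Mul(2, Add(2, Pow(M, 2), Mul(3, M))) = Add(4, Mul(2, Pow(M, 2)), Mul(6, M)))
Function('j')(a) = Add(-6, Pow(a, 2), Mul(20, a))
Pow(Add(Function('K')(2), Function('j')(U)), 2) = Pow(Add(Add(4, Mul(2, Pow(2, 2)), Mul(6, 2)), Add(-6, Pow(20, 2), Mul(20, 20))), 2) = Pow(Add(Add(4, Mul(2, 4), 12), Add(-6, 400, 400)), 2) = Pow(Add(Add(4, 8, 12), 794), 2) = Pow(Add(24, 794), 2) = Pow(818, 2) = 669124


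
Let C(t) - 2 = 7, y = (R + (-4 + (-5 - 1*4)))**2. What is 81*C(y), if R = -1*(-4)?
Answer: 729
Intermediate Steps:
R = 4
y = 81 (y = (4 + (-4 + (-5 - 1*4)))**2 = (4 + (-4 + (-5 - 4)))**2 = (4 + (-4 - 9))**2 = (4 - 13)**2 = (-9)**2 = 81)
C(t) = 9 (C(t) = 2 + 7 = 9)
81*C(y) = 81*9 = 729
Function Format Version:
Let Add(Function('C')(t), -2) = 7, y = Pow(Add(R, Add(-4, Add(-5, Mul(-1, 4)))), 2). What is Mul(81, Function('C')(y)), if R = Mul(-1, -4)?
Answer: 729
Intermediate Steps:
R = 4
y = 81 (y = Pow(Add(4, Add(-4, Add(-5, Mul(-1, 4)))), 2) = Pow(Add(4, Add(-4, Add(-5, -4))), 2) = Pow(Add(4, Add(-4, -9)), 2) = Pow(Add(4, -13), 2) = Pow(-9, 2) = 81)
Function('C')(t) = 9 (Function('C')(t) = Add(2, 7) = 9)
Mul(81, Function('C')(y)) = Mul(81, 9) = 729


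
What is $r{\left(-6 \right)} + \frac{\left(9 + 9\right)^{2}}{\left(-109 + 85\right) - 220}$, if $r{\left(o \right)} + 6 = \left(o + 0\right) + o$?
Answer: $- \frac{1179}{61} \approx -19.328$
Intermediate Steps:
$r{\left(o \right)} = -6 + 2 o$ ($r{\left(o \right)} = -6 + \left(\left(o + 0\right) + o\right) = -6 + \left(o + o\right) = -6 + 2 o$)
$r{\left(-6 \right)} + \frac{\left(9 + 9\right)^{2}}{\left(-109 + 85\right) - 220} = \left(-6 + 2 \left(-6\right)\right) + \frac{\left(9 + 9\right)^{2}}{\left(-109 + 85\right) - 220} = \left(-6 - 12\right) + \frac{18^{2}}{-24 - 220} = -18 + \frac{1}{-244} \cdot 324 = -18 - \frac{81}{61} = - \frac{1179}{61}$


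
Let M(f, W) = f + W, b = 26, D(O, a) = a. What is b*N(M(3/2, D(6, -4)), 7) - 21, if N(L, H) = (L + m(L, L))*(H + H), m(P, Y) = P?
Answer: -1841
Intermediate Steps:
M(f, W) = W + f
N(L, H) = 4*H*L (N(L, H) = (L + L)*(H + H) = (2*L)*(2*H) = 4*H*L)
b*N(M(3/2, D(6, -4)), 7) - 21 = 26*(4*7*(-4 + 3/2)) - 21 = 26*(4*7*(-5/2)) - 21 = 26*(-70) - 21 = -1820 - 21 = -1841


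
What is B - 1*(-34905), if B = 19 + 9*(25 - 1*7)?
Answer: 35086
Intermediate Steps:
B = 181 (B = 19 + 9*(25 - 7) = 19 + 9*18 = 19 + 162 = 181)
B - 1*(-34905) = 181 - 1*(-34905) = 181 + 34905 = 35086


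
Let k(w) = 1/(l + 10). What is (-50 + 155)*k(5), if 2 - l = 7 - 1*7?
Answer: 35/4 ≈ 8.7500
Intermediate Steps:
l = 2 (l = 2 - (7 - 1*7) = 2 - (7 - 7) = 2 - 1*0 = 2 + 0 = 2)
k(w) = 1/12 (k(w) = 1/(2 + 10) = 1/12)
(-50 + 155)*k(5) = (-50 + 155)*(1/12) = 105*(1/12) = 35/4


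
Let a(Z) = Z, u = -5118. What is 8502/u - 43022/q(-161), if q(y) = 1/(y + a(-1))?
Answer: 5945036675/853 ≈ 6.9696e+6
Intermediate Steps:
q(y) = 1/(-1 + y) (q(y) = 1/(y - 1) = 1/(-1 + y))
8502/u - 43022/q(-161) = 8502/(-5118) - 43022/(1/(-1 - 161)) = 8502*(-1/5118) - 43022/(1/(-162)) = -1417/853 - 43022/(-1/162) = -1417/853 - 43022*(-162) = -1417/853 + 6969564 = 5945036675/853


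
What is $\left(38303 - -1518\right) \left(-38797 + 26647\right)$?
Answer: $-483825150$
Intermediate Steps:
$\left(38303 - -1518\right) \left(-38797 + 26647\right) = \left(38303 + 1518\right) \left(-12150\right) = 39821 \left(-12150\right) = -483825150$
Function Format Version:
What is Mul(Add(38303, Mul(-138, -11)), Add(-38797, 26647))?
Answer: -483825150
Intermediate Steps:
Mul(Add(38303, Mul(-138, -11)), Add(-38797, 26647)) = Mul(Add(38303, 1518), -12150) = Mul(39821, -12150) = -483825150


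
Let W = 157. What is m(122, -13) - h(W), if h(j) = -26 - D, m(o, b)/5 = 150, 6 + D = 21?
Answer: 791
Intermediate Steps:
D = 15 (D = -6 + 21 = 15)
m(o, b) = 750 (m(o, b) = 5*150 = 750)
h(j) = -41 (h(j) = -26 - 1*15 = -26 - 15 = -41)
m(122, -13) - h(W) = 750 - 1*(-41) = 750 + 41 = 791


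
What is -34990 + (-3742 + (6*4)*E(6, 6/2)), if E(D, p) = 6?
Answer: -38588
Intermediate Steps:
-34990 + (-3742 + (6*4)*E(6, 6/2)) = -34990 + (-3742 + (6*4)*6) = -34990 + (-3742 + 24*6) = -34990 + (-3742 + 144) = -34990 - 3598 = -38588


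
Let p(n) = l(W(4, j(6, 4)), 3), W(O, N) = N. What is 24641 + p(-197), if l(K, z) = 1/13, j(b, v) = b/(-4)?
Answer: 320334/13 ≈ 24641.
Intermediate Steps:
j(b, v) = -b/4 (j(b, v) = b*(-1/4) = -b/4)
l(K, z) = 1/13
p(n) = 1/13
24641 + p(-197) = 24641 + 1/13 = 320334/13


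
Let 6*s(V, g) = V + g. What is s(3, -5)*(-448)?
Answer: 448/3 ≈ 149.33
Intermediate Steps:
s(V, g) = V/6 + g/6 (s(V, g) = (V + g)/6 = V/6 + g/6)
s(3, -5)*(-448) = ((1/6)*3 + (1/6)*(-5))*(-448) = (1/2 - 5/6)*(-448) = -1/3*(-448) = 448/3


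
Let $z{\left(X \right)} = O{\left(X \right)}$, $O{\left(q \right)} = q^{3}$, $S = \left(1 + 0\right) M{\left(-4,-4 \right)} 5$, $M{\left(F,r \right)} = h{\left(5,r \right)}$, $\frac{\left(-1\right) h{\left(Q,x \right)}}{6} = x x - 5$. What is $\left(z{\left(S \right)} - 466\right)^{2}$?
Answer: $1291501462501156$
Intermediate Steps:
$h{\left(Q,x \right)} = 30 - 6 x^{2}$ ($h{\left(Q,x \right)} = - 6 \left(x x - 5\right) = - 6 \left(x^{2} - 5\right) = - 6 \left(-5 + x^{2}\right) = 30 - 6 x^{2}$)
$M{\left(F,r \right)} = 30 - 6 r^{2}$
$S = -330$ ($S = \left(1 + 0\right) \left(30 - 6 \left(-4\right)^{2}\right) 5 = 1 \left(30 - 96\right) 5 = 1 \left(-66\right) 5 = \left(-66\right) 5 = -330$)
$z{\left(X \right)} = X^{3}$
$\left(z{\left(S \right)} - 466\right)^{2} = \left(\left(-330\right)^{3} - 466\right)^{2} = \left(-35937000 - 466\right)^{2} = \left(-35937466\right)^{2} = 1291501462501156$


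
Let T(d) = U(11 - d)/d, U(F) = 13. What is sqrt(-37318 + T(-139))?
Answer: I*sqrt(721022885)/139 ≈ 193.18*I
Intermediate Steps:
T(d) = 13/d
sqrt(-37318 + T(-139)) = sqrt(-37318 + 13/(-139)) = sqrt(-37318 + 13*(-1/139)) = sqrt(-37318 - 13/139) = sqrt(-5187215/139) = I*sqrt(721022885)/139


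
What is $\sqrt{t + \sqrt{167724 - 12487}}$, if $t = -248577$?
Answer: $\sqrt{-248577 + \sqrt{155237}} \approx 498.18 i$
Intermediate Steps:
$\sqrt{t + \sqrt{167724 - 12487}} = \sqrt{-248577 + \sqrt{167724 - 12487}} = \sqrt{-248577 + \sqrt{155237}}$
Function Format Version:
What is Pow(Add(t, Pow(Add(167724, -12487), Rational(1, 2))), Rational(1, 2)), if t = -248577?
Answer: Pow(Add(-248577, Pow(155237, Rational(1, 2))), Rational(1, 2)) ≈ Mul(498.18, I)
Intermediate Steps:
Pow(Add(t, Pow(Add(167724, -12487), Rational(1, 2))), Rational(1, 2)) = Pow(Add(-248577, Pow(Add(167724, -12487), Rational(1, 2))), Rational(1, 2)) = Pow(Add(-248577, Pow(155237, Rational(1, 2))), Rational(1, 2))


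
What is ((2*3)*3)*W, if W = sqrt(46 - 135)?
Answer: 18*I*sqrt(89) ≈ 169.81*I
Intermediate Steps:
W = I*sqrt(89) (W = sqrt(-89) = I*sqrt(89) ≈ 9.434*I)
((2*3)*3)*W = ((2*3)*3)*(I*sqrt(89)) = (6*3)*(I*sqrt(89)) = 18*(I*sqrt(89)) = 18*I*sqrt(89)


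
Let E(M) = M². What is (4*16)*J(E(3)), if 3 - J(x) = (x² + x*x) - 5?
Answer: -9856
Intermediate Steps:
J(x) = 8 - 2*x² (J(x) = 3 - ((x² + x*x) - 5) = 3 - ((x² + x²) - 5) = 3 - (2*x² - 5) = 3 - (-5 + 2*x²) = 3 + (5 - 2*x²) = 8 - 2*x²)
(4*16)*J(E(3)) = (4*16)*(8 - 2*(3²)²) = 64*(8 - 2*9²) = 64*(8 - 2*81) = 64*(8 - 162) = 64*(-154) = -9856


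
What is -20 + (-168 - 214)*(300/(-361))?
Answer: 107380/361 ≈ 297.45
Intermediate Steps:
-20 + (-168 - 214)*(300/(-361)) = -20 - 114600*(-1)/361 = -20 - 382*(-300/361) = -20 + 114600/361 = 107380/361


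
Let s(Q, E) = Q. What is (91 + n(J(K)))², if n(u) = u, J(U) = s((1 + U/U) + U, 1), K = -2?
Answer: 8281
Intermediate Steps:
J(U) = 2 + U (J(U) = (1 + U/U) + U = (1 + 1) + U = 2 + U)
(91 + n(J(K)))² = (91 + (2 - 2))² = (91 + 0)² = 91² = 8281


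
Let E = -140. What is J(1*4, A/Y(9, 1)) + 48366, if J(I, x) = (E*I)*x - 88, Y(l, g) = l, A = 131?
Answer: 361142/9 ≈ 40127.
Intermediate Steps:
J(I, x) = -88 - 140*I*x (J(I, x) = (-140*I)*x - 88 = -140*I*x - 88 = -88 - 140*I*x)
J(1*4, A/Y(9, 1)) + 48366 = (-88 - 140*1*4*131/9) + 48366 = (-88 - 140*4*131*(⅑)) + 48366 = (-88 - 140*4*131/9) + 48366 = (-88 - 73360/9) + 48366 = -74152/9 + 48366 = 361142/9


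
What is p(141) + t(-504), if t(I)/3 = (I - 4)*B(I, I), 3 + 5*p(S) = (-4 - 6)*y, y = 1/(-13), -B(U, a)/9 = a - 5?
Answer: -453793889/65 ≈ -6.9814e+6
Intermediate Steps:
B(U, a) = 45 - 9*a (B(U, a) = -9*(a - 5) = -9*(-5 + a) = 45 - 9*a)
y = -1/13 ≈ -0.076923
p(S) = -29/65 (p(S) = -⅗ + ((-4 - 6)*(-1/13))/5 = -⅗ + (-10*(-1/13))/5 = -⅗ + (⅕)*(10/13) = -⅗ + 2/13 = -29/65)
t(I) = 3*(-4 + I)*(45 - 9*I) (t(I) = 3*((I - 4)*(45 - 9*I)) = 3*((-4 + I)*(45 - 9*I)) = 3*(-4 + I)*(45 - 9*I))
p(141) + t(-504) = -29/65 - 27*(-5 - 504)*(-4 - 504) = -29/65 - 27*(-509)*(-508) = -29/65 - 6981444 = -453793889/65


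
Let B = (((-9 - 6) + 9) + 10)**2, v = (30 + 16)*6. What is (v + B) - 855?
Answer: -563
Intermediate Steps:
v = 276 (v = 46*6 = 276)
B = 16 (B = ((-15 + 9) + 10)**2 = (-6 + 10)**2 = 4**2 = 16)
(v + B) - 855 = (276 + 16) - 855 = 292 - 855 = -563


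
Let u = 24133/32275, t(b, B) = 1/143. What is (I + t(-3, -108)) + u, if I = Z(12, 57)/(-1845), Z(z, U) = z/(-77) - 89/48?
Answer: 432496127831/572226454800 ≈ 0.75581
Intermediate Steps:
Z(z, U) = -89/48 - z/77 (Z(z, U) = z*(-1/77) - 89*1/48 = -z/77 - 89/48 = -89/48 - z/77)
t(b, B) = 1/143
u = 24133/32275 (u = 24133*(1/32275) = 24133/32275 ≈ 0.74773)
I = 7429/6819120 (I = (-89/48 - 1/77*12)/(-1845) = (-89/48 - 12/77)*(-1/1845) = -7429/3696*(-1/1845) = 7429/6819120 ≈ 0.0010894)
(I + t(-3, -108)) + u = (7429/6819120 + 1/143) + 24133/32275 = 716497/88648560 + 24133/32275 = 432496127831/572226454800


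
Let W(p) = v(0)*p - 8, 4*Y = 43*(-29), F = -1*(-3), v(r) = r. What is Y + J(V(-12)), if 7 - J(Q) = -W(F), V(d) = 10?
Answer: -1251/4 ≈ -312.75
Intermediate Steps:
F = 3
Y = -1247/4 (Y = (43*(-29))/4 = (¼)*(-1247) = -1247/4 ≈ -311.75)
W(p) = -8 (W(p) = 0*p - 8 = 0 - 8 = -8)
J(Q) = -1 (J(Q) = 7 - (-1)*(-8) = 7 - 1*8 = 7 - 8 = -1)
Y + J(V(-12)) = -1247/4 - 1 = -1251/4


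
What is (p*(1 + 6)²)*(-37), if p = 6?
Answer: -10878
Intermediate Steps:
(p*(1 + 6)²)*(-37) = (6*(1 + 6)²)*(-37) = (6*7²)*(-37) = (6*49)*(-37) = 294*(-37) = -10878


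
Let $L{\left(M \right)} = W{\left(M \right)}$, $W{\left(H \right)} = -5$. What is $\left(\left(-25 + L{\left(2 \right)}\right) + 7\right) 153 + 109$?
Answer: $-3410$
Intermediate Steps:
$L{\left(M \right)} = -5$
$\left(\left(-25 + L{\left(2 \right)}\right) + 7\right) 153 + 109 = \left(\left(-25 - 5\right) + 7\right) 153 + 109 = \left(-30 + 7\right) 153 + 109 = \left(-23\right) 153 + 109 = -3519 + 109 = -3410$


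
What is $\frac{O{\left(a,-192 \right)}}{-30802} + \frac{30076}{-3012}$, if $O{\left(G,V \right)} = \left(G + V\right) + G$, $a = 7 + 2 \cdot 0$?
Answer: $- \frac{115733102}{11596953} \approx -9.9796$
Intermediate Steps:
$a = 7$ ($a = 7 + 0 = 7$)
$O{\left(G,V \right)} = V + 2 G$
$\frac{O{\left(a,-192 \right)}}{-30802} + \frac{30076}{-3012} = \frac{-192 + 2 \cdot 7}{-30802} + \frac{30076}{-3012} = \left(-192 + 14\right) \left(- \frac{1}{30802}\right) + 30076 \left(- \frac{1}{3012}\right) = \left(-178\right) \left(- \frac{1}{30802}\right) - \frac{7519}{753} = \frac{89}{15401} - \frac{7519}{753} = - \frac{115733102}{11596953}$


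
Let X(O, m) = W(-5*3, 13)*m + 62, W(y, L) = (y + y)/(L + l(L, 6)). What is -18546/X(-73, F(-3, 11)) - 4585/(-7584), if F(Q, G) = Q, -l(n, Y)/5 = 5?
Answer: -280805963/826656 ≈ -339.69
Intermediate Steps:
l(n, Y) = -25 (l(n, Y) = -5*5 = -25)
W(y, L) = 2*y/(-25 + L) (W(y, L) = (y + y)/(L - 25) = (2*y)/(-25 + L) = 2*y/(-25 + L))
X(O, m) = 62 + 5*m/2 (X(O, m) = (2*(-5*3)/(-25 + 13))*m + 62 = (2*(-15)/(-12))*m + 62 = (2*(-15)*(-1/12))*m + 62 = 5*m/2 + 62 = 62 + 5*m/2)
-18546/X(-73, F(-3, 11)) - 4585/(-7584) = -18546/(62 + (5/2)*(-3)) - 4585/(-7584) = -18546/(62 - 15/2) - 4585*(-1/7584) = -18546/109/2 + 4585/7584 = -18546*2/109 + 4585/7584 = -37092/109 + 4585/7584 = -280805963/826656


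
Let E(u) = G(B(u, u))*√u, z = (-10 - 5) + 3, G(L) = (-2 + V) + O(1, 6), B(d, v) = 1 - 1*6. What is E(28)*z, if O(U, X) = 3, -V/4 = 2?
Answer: 168*√7 ≈ 444.49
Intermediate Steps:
V = -8 (V = -4*2 = -8)
B(d, v) = -5 (B(d, v) = 1 - 6 = -5)
G(L) = -7 (G(L) = (-2 - 8) + 3 = -10 + 3 = -7)
z = -12 (z = -15 + 3 = -12)
E(u) = -7*√u
E(28)*z = -14*√7*(-12) = 168*√7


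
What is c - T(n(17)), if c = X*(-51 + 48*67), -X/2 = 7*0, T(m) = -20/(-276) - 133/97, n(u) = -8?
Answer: 8692/6693 ≈ 1.2987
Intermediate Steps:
T(m) = -8692/6693 (T(m) = -20*(-1/276) - 133*1/97 = 5/69 - 133/97 = -8692/6693)
X = 0 (X = -14*0 = -2*0 = 0)
c = 0 (c = 0*(-51 + 48*67) = 0*(-51 + 3216) = 0*3165 = 0)
c - T(n(17)) = 0 - 1*(-8692/6693) = 0 + 8692/6693 = 8692/6693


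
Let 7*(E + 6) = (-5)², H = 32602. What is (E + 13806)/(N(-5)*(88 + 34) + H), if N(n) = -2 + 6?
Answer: 19325/46326 ≈ 0.41715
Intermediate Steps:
N(n) = 4
E = -17/7 (E = -6 + (⅐)*(-5)² = -6 + (⅐)*25 = -6 + 25/7 = -17/7 ≈ -2.4286)
(E + 13806)/(N(-5)*(88 + 34) + H) = (-17/7 + 13806)/(4*(88 + 34) + 32602) = 96625/(7*(4*122 + 32602)) = 96625/(7*(488 + 32602)) = (96625/7)/33090 = (96625/7)*(1/33090) = 19325/46326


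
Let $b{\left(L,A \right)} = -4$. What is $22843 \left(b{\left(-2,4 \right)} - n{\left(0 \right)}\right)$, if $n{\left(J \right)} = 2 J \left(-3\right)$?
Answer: $-91372$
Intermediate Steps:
$n{\left(J \right)} = - 6 J$
$22843 \left(b{\left(-2,4 \right)} - n{\left(0 \right)}\right) = 22843 \left(-4 - \left(-6\right) 0\right) = 22843 \left(-4 - 0\right) = 22843 \left(-4 + 0\right) = 22843 \left(-4\right) = -91372$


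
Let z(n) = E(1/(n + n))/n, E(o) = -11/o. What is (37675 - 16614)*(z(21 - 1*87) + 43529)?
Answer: 916300927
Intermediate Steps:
z(n) = -22 (z(n) = (-22*n)/n = -22)
(37675 - 16614)*(z(21 - 1*87) + 43529) = (37675 - 16614)*(-22 + 43529) = 21061*43507 = 916300927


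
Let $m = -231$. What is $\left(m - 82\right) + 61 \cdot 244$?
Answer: $14571$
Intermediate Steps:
$\left(m - 82\right) + 61 \cdot 244 = \left(-231 - 82\right) + 61 \cdot 244 = -313 + 14884 = 14571$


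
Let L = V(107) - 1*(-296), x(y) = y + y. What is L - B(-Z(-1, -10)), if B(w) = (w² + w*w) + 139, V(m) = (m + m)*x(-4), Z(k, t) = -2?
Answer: -1563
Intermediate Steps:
x(y) = 2*y
V(m) = -16*m (V(m) = (m + m)*(2*(-4)) = (2*m)*(-8) = -16*m)
B(w) = 139 + 2*w² (B(w) = (w² + w²) + 139 = 2*w² + 139 = 139 + 2*w²)
L = -1416 (L = -16*107 - 1*(-296) = -1712 + 296 = -1416)
L - B(-Z(-1, -10)) = -1416 - (139 + 2*(-1*(-2))²) = -1416 - (139 + 2*2²) = -1416 - (139 + 2*4) = -1416 - (139 + 8) = -1416 - 1*147 = -1416 - 147 = -1563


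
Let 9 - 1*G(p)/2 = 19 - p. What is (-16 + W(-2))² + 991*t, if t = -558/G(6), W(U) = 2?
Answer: 277273/4 ≈ 69318.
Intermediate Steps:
G(p) = -20 + 2*p (G(p) = 18 - 2*(19 - p) = 18 + (-38 + 2*p) = -20 + 2*p)
t = 279/4 (t = -558/(-20 + 2*6) = -558/(-20 + 12) = -558/(-8) = -558*(-⅛) = 279/4 ≈ 69.750)
(-16 + W(-2))² + 991*t = (-16 + 2)² + 991*(279/4) = (-14)² + 276489/4 = 196 + 276489/4 = 277273/4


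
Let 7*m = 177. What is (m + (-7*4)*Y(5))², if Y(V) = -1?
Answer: 139129/49 ≈ 2839.4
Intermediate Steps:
m = 177/7 (m = (⅐)*177 = 177/7 ≈ 25.286)
(m + (-7*4)*Y(5))² = (177/7 - 7*4*(-1))² = (177/7 - 28*(-1))² = (177/7 + 28)² = (373/7)² = 139129/49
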